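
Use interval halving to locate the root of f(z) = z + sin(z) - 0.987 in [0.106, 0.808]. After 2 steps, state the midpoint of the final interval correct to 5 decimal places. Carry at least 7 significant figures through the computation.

f(0.106000) = -0.775198, f(0.808000) = 0.543907 (opposite signs)
step 1: m = 0.457000, f(m) = -0.088742 < 0 → root in [0.457000, 0.808000]
step 2: m = 0.632500, f(m) = 0.236663 > 0 → root in [0.457000, 0.632500]
Midpoint of [0.457000, 0.632500] = 0.544750

0.54475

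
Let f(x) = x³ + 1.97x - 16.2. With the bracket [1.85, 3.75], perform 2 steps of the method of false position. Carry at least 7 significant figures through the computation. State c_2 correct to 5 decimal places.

2.19276

f(1.850000) = -6.223875, f(3.750000) = 43.921875
step 1: c = 2.085820, f(c) = -3.016275 < 0 → new bracket [2.085820, 3.750000]
step 2: c = 2.192761, f(c) = -1.337024 < 0 → new bracket [2.192761, 3.750000]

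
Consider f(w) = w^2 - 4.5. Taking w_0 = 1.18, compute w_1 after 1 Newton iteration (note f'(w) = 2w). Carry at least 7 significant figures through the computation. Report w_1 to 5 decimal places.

2.49678

w_0 = 1.180000: f = -3.107600, f' = 2.360000 → w_1 = 1.180000 - (-3.107600)/(2.360000) = 2.496780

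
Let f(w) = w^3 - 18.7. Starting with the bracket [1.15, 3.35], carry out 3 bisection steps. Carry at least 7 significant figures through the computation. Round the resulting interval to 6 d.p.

f(1.150000) = -17.179125, f(3.350000) = 18.895375 (opposite signs)
step 1: m = 2.250000, f(m) = -7.309375 < 0 → root in [2.250000, 3.350000]
step 2: m = 2.800000, f(m) = 3.252000 > 0 → root in [2.250000, 2.800000]
step 3: m = 2.525000, f(m) = -2.601547 < 0 → root in [2.525000, 2.800000]

[2.525000, 2.800000]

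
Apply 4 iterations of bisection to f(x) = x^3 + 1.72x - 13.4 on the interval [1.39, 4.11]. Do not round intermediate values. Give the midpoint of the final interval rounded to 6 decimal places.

2.155000

f(1.390000) = -8.323581, f(4.110000) = 63.095731 (opposite signs)
step 1: m = 2.750000, f(m) = 12.126875 > 0 → root in [1.390000, 2.750000]
step 2: m = 2.070000, f(m) = -0.969857 < 0 → root in [2.070000, 2.750000]
step 3: m = 2.410000, f(m) = 4.742721 > 0 → root in [2.070000, 2.410000]
step 4: m = 2.240000, f(m) = 1.692224 > 0 → root in [2.070000, 2.240000]
Midpoint of [2.070000, 2.240000] = 2.155000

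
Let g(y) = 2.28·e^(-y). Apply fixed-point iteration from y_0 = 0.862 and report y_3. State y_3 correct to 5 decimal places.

0.95475

y_1 = g(0.862000) = 0.962882
y_2 = g(0.962882) = 0.870484
y_3 = g(0.870484) = 0.954748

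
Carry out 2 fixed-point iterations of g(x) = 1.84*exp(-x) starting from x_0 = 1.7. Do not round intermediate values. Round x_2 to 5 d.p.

1.31473

x_1 = g(1.700000) = 0.336138
x_2 = g(0.336138) = 1.314725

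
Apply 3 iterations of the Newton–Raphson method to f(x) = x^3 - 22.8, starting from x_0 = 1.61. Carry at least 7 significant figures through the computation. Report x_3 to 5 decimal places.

2.86485

f'(x) = 3x^2
x_0 = 1.610000: f = -18.626719, f' = 7.776300 → x_1 = 1.610000 - (-18.626719)/(7.776300) = 4.005319
x_1 = 4.005319: f = 41.455651, f' = 48.127740 → x_2 = 4.005319 - (41.455651)/(48.127740) = 3.143952
x_2 = 3.143952: f = 8.276184, f' = 29.653301 → x_3 = 3.143952 - (8.276184)/(29.653301) = 2.864854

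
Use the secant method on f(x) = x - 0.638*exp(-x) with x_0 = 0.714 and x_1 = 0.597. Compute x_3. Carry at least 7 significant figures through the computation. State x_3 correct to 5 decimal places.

f(x_0) = 0.401583, f(x_1) = 0.245806
x_2 = 0.597000 - (0.245806)·(0.597000 - 0.714000)/(0.245806 - (0.401583)) = 0.412381; f(x_2) = -0.010020
x_3 = 0.412381 - (-0.010020)·(0.412381 - 0.597000)/(-0.010020 - (0.245806)) = 0.419613; f(x_3) = 0.000254

0.41961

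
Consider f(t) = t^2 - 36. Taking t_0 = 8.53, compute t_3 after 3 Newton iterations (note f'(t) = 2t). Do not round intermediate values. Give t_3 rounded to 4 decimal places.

6.0000

Newton update: t ← t − f(t)/f'(t).
t_0 = 8.530000: f = 36.760900, f' = 17.060000 → t_1 = 8.530000 - (36.760900)/(17.060000) = 6.375199
t_1 = 6.375199: f = 4.643166, f' = 12.750399 → t_2 = 6.375199 - (4.643166)/(12.750399) = 6.011041
t_2 = 6.011041: f = 0.132611, f' = 12.022082 → t_3 = 6.011041 - (0.132611)/(12.022082) = 6.000010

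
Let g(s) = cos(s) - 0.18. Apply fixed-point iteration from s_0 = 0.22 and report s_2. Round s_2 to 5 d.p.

s_1 = g(0.220000) = 0.795897
s_2 = g(0.795897) = 0.519644

0.51964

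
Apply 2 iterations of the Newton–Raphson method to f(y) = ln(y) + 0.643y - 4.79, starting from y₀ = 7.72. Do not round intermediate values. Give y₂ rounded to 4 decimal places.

f'(y) = 1/y + 0.643
y_0 = 7.720000: f = 2.217774, f' = 0.772534 → y_1 = 7.720000 - (2.217774)/(0.772534) = 4.849220
y_1 = 4.849220: f = -0.093134, f' = 0.849219 → y_2 = 4.849220 - (-0.093134)/(0.849219) = 4.958890

4.9589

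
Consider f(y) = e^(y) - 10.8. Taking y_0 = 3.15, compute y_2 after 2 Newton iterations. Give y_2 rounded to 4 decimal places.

2.4048

f'(y) = e^(y)
y_0 = 3.150000: f = 12.536065, f' = 23.336065 → y_1 = 3.150000 - (12.536065)/(23.336065) = 2.612803
y_1 = 2.612803: f = 2.837222, f' = 13.637222 → y_2 = 2.612803 - (2.837222)/(13.637222) = 2.404753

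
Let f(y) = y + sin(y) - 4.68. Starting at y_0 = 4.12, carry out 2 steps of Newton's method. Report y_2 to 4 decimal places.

f'(y) = 1 + cos(y)
y_0 = 4.120000: f = -1.389609, f' = 0.441655 → y_1 = 4.120000 - (-1.389609)/(0.441655) = 7.266365
y_1 = 7.266365: f = 3.418629, f' = 1.554379 → y_2 = 7.266365 - (3.418629)/(1.554379) = 5.067012

5.0670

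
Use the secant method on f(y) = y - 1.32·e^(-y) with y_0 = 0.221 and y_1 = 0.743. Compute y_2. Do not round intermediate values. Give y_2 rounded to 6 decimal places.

Secant update: y_(k+1) = y_k − f(y_k)·(y_k − y_(k-1))/(f(y_k) − f(y_(k-1))).
f(y_0) = -0.837266, f(y_1) = 0.115096
y_2 = 0.743000 - (0.115096)·(0.743000 - 0.221000)/(0.115096 - (-0.837266)) = 0.679915; f(y_2) = 0.011123

0.679915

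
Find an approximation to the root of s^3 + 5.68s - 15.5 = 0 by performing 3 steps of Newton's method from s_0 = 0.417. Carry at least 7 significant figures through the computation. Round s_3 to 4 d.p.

f'(s) = 3s^2 + 5.68
s_0 = 0.417000: f = -13.058928, f' = 6.201667 → s_1 = 0.417000 - (-13.058928)/(6.201667) = 2.522713
s_1 = 2.522713: f = 14.883749, f' = 24.772236 → s_2 = 2.522713 - (14.883749)/(24.772236) = 1.921889
s_2 = 1.921889: f = 2.515125, f' = 16.760970 → s_3 = 1.921889 - (2.515125)/(16.760970) = 1.771830

1.7718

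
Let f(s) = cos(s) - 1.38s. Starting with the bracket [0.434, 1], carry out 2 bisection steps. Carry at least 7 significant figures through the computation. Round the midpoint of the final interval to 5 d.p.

0.64625

f(0.434000) = 0.308371, f(1.000000) = -0.839698 (opposite signs)
step 1: m = 0.717000, f(m) = -0.235680 < 0 → root in [0.434000, 0.717000]
step 2: m = 0.575500, f(m) = 0.044730 > 0 → root in [0.575500, 0.717000]
Midpoint of [0.575500, 0.717000] = 0.646250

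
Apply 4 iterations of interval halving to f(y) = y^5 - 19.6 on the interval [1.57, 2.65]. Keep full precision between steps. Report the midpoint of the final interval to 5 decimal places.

1.80625

f(1.570000) = -10.061101, f(2.650000) = 111.086092 (opposite signs)
step 1: m = 2.110000, f(m) = 22.222720 > 0 → root in [1.570000, 2.110000]
step 2: m = 1.840000, f(m) = 1.490609 > 0 → root in [1.570000, 1.840000]
step 3: m = 1.705000, f(m) = -5.191396 < 0 → root in [1.705000, 1.840000]
step 4: m = 1.772500, f(m) = -2.104304 < 0 → root in [1.772500, 1.840000]
Midpoint of [1.772500, 1.840000] = 1.806250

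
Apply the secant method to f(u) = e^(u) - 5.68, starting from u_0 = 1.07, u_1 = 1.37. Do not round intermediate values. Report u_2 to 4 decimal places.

f(u_0) = -2.764621, f(u_1) = -1.744649
u_2 = 1.370000 - (-1.744649)·(1.370000 - 1.070000)/(-1.744649 - (-2.764621)) = 1.883147; f(u_2) = 0.894159

1.8831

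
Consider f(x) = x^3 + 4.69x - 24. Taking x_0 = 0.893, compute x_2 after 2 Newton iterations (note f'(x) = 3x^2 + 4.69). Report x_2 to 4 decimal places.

2.6879

x_0 = 0.893000: f = -19.099708, f' = 7.082347 → x_1 = 0.893000 - (-19.099708)/(7.082347) = 3.589805
x_1 = 3.589805: f = 39.096921, f' = 43.350098 → x_2 = 3.589805 - (39.096921)/(43.350098) = 2.687917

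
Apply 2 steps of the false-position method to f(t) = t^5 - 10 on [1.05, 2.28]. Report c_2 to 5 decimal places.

f(1.050000) = -8.723718, f(2.280000) = 51.613267
step 1: c = 1.227837, f(c) = -7.209357 < 0 → new bracket [1.227837, 2.280000]
step 2: c = 1.356791, f(c) = -5.402037 < 0 → new bracket [1.356791, 2.280000]

1.35679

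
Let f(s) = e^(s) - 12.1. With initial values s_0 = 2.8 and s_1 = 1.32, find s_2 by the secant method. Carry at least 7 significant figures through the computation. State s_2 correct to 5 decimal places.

f(s_0) = 4.344647, f(s_1) = -8.356579
s_2 = 1.320000 - (-8.356579)·(1.320000 - 2.800000)/(-8.356579 - (4.344647)) = 2.293744; f(s_2) = -2.188026

2.29374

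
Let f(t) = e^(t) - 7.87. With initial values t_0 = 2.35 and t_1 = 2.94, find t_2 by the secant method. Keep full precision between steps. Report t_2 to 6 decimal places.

Secant update: t_(k+1) = t_k − f(t_k)·(t_k − t_(k-1))/(f(t_k) − f(t_(k-1))).
f(t_0) = 2.615570, f(t_1) = 11.045846
t_2 = 2.940000 - (11.045846)·(2.940000 - 2.350000)/(11.045846 - (2.615570)) = 2.166947; f(t_2) = 0.861587

2.166947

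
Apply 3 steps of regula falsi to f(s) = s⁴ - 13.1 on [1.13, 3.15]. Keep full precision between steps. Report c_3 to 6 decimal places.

1.675854

False-position update: c = (a·f(b) − b·f(a))/(f(b) − f(a)); replace the endpoint whose sign matches f(c).
f(1.130000) = -11.469526, f(3.150000) = 85.356006
step 1: c = 1.369280, f(c) = -9.584643 < 0 → new bracket [1.369280, 3.150000]
step 2: c = 1.549051, f(c) = -7.342114 < 0 → new bracket [1.549051, 3.150000]
step 3: c = 1.675854, f(c) = -5.212410 < 0 → new bracket [1.675854, 3.150000]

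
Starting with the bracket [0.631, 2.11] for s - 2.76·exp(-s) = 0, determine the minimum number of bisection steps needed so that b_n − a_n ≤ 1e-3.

Initial width b − a = 2.11 − 0.631 = 1.479000.
After n steps the width is (b−a)/2^n; need (b−a)/2^n ≤ 1e-3.
So n ≥ log₂(1.479000/1e-3) = log₂(1479.0000) ≈ 10.5304.
Hence n = 11.

11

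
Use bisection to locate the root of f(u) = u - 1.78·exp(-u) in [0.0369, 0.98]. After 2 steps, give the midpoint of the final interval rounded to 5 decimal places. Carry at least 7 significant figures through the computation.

f(0.036900) = -1.678615, f(0.980000) = 0.311946 (opposite signs)
step 1: m = 0.508450, f(m) = -0.562090 < 0 → root in [0.508450, 0.980000]
step 2: m = 0.744225, f(m) = -0.101457 < 0 → root in [0.744225, 0.980000]
Midpoint of [0.744225, 0.980000] = 0.862112

0.86211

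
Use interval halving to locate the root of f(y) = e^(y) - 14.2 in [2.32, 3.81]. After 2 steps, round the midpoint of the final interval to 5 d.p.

f(2.320000) = -4.024326, f(3.810000) = 30.950439 (opposite signs)
step 1: m = 3.065000, f(m) = 7.234462 > 0 → root in [2.320000, 3.065000]
step 2: m = 2.692500, f(m) = 0.568551 > 0 → root in [2.320000, 2.692500]
Midpoint of [2.320000, 2.692500] = 2.506250

2.50625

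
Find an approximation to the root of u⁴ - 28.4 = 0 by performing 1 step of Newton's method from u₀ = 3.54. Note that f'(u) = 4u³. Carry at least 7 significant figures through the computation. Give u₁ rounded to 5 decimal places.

2.81505

Newton update: u ← u − f(u)/f'(u).
u_0 = 3.540000: f = 128.640999, f' = 177.447456 → u_1 = 3.540000 - (128.640999)/(177.447456) = 2.815047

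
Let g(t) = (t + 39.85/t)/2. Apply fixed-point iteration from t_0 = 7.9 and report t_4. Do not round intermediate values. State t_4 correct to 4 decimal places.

t_1 = g(7.900000) = 6.472152
t_2 = g(6.472152) = 6.314650
t_3 = g(6.314650) = 6.312686
t_4 = g(6.312686) = 6.312686

6.3127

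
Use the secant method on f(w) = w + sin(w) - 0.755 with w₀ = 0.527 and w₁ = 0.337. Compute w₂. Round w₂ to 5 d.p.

Secant update: w_(k+1) = w_k − f(w_k)·(w_k − w_(k-1))/(f(w_k) − f(w_(k-1))).
f(w_0) = 0.274943, f(w_1) = -0.087343
w_2 = 0.337000 - (-0.087343)·(0.337000 - 0.527000)/(-0.087343 - (0.274943)) = 0.382807; f(w_2) = 0.001332

0.38281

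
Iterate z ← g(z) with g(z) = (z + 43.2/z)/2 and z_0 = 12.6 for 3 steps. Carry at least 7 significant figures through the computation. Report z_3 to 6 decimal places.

6.573925

z_1 = g(12.600000) = 8.014286
z_2 = g(8.014286) = 6.702330
z_3 = g(6.702330) = 6.573925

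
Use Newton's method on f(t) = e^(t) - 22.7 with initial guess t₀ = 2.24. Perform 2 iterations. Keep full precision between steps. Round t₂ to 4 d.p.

3.2427

f'(t) = e^(t)
t_0 = 2.240000: f = -13.306669, f' = 9.393331 → t_1 = 2.240000 - (-13.306669)/(9.393331) = 3.656608
t_1 = 3.656608: f = 16.029750, f' = 38.729750 → t_2 = 3.656608 - (16.029750)/(38.729750) = 3.242721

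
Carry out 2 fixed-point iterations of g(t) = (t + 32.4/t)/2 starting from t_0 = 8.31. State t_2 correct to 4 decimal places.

t_1 = g(8.310000) = 6.104458
t_2 = g(6.104458) = 5.706027

5.7060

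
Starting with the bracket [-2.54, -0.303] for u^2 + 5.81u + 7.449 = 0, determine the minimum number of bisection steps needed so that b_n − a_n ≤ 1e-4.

15

Initial width b − a = -0.303 − -2.54 = 2.237000.
After n steps the width is (b−a)/2^n; need (b−a)/2^n ≤ 1e-4.
So n ≥ log₂(2.237000/1e-4) = log₂(22370.0000) ≈ 14.4493.
Hence n = 15.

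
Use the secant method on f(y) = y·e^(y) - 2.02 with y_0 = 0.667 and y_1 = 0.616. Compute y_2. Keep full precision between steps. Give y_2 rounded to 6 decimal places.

f(y_0) = -0.720428, f(y_1) = -0.879472
y_2 = 0.616000 - (-0.879472)·(0.616000 - 0.667000)/(-0.879472 - (-0.720428)) = 0.898018; f(y_2) = 0.184394

0.898018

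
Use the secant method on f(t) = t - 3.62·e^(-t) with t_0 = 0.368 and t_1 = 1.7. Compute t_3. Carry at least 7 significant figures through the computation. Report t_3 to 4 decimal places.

f(t_0) = -2.137464, f(t_1) = 1.038686
t_2 = 1.700000 - (1.038686)·(1.700000 - 0.368000)/(1.038686 - (-2.137464)) = 1.264401; f(t_2) = 0.242082
t_3 = 1.264401 - (0.242082)·(1.264401 - 1.700000)/(0.242082 - (1.038686)) = 1.132025; f(t_3) = -0.034989

1.1320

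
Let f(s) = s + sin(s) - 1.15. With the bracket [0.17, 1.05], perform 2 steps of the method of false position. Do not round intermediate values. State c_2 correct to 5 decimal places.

f(0.170000) = -0.810818, f(1.050000) = 0.767423
step 1: c = 0.622098, f(c) = 0.054839 > 0 → new bracket [0.170000, 0.622098]
step 2: c = 0.593458, f(c) = 0.002688 > 0 → new bracket [0.170000, 0.593458]

0.59346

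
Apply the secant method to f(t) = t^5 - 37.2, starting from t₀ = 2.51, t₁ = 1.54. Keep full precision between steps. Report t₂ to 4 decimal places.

1.8443

f(t_0) = 62.425063, f(t_1) = -28.538291
t_2 = 1.540000 - (-28.538291)·(1.540000 - 2.510000)/(-28.538291 - (62.425063)) = 1.844322; f(t_2) = -15.860530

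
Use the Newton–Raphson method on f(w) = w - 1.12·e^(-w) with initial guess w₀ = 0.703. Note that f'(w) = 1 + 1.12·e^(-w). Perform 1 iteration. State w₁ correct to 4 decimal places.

0.6075

Newton update: w ← w − f(w)/f'(w).
w_0 = 0.703000: f = 0.148490, f' = 1.554510 → w_1 = 0.703000 - (0.148490)/(1.554510) = 0.607478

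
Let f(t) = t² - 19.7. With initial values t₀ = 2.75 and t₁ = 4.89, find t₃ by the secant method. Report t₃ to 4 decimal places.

4.4336

Secant update: t_(k+1) = t_k − f(t_k)·(t_k − t_(k-1))/(f(t_k) − f(t_(k-1))).
f(t_0) = -12.137500, f(t_1) = 4.212100
t_2 = 4.890000 - (4.212100)·(4.890000 - 2.750000)/(4.212100 - (-12.137500)) = 4.338678; f(t_2) = -0.875873
t_3 = 4.338678 - (-0.875873)·(4.338678 - 4.890000)/(-0.875873 - (4.212100)) = 4.433586; f(t_3) = -0.043317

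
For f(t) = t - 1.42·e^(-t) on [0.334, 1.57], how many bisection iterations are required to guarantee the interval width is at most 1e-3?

11

Initial width b − a = 1.57 − 0.334 = 1.236000.
After n steps the width is (b−a)/2^n; need (b−a)/2^n ≤ 1e-3.
So n ≥ log₂(1.236000/1e-3) = log₂(1236.0000) ≈ 10.2715.
Hence n = 11.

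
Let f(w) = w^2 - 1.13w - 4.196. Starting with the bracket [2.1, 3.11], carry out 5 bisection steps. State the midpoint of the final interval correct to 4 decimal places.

f(2.100000) = -2.159000, f(3.110000) = 1.961800 (opposite signs)
step 1: m = 2.605000, f(m) = -0.353625 < 0 → root in [2.605000, 3.110000]
step 2: m = 2.857500, f(m) = 0.740331 > 0 → root in [2.605000, 2.857500]
step 3: m = 2.731250, f(m) = 0.177414 > 0 → root in [2.605000, 2.731250]
step 4: m = 2.668125, f(m) = -0.092090 < 0 → root in [2.668125, 2.731250]
step 5: m = 2.699688, f(m) = 0.041666 > 0 → root in [2.668125, 2.699688]
Midpoint of [2.668125, 2.699688] = 2.683906

2.6839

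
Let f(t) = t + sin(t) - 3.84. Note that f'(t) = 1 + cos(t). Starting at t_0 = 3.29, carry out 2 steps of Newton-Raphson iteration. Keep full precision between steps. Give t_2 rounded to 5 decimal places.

t_0 = 3.290000: f = -0.697863, f' = 0.010992 → t_1 = 3.290000 - (-0.697863)/(0.010992) = 66.777281
t_1 = 66.777281: f = 62.217258, f' = 0.306049 → t_2 = 66.777281 - (62.217258)/(0.306049) = -136.514243

-136.51424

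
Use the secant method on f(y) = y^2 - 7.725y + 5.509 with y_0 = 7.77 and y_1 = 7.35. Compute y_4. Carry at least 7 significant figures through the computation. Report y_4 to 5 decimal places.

Secant update: y_(k+1) = y_k − f(y_k)·(y_k − y_(k-1))/(f(y_k) − f(y_(k-1))).
f(y_0) = 5.858650, f(y_1) = 2.752750
y_2 = 7.350000 - (2.752750)·(7.350000 - 7.770000)/(2.752750 - (5.858650)) = 6.977755; f(y_2) = 0.294909
y_3 = 6.977755 - (0.294909)·(6.977755 - 7.350000)/(0.294909 - (2.752750)) = 6.933091; f(y_3) = 0.018621
y_4 = 6.933091 - (0.018621)·(6.933091 - 6.977755)/(0.018621 - (0.294909)) = 6.930080; f(y_4) = 0.000144

6.93008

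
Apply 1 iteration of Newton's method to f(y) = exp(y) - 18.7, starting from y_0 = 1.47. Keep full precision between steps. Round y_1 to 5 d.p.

4.76961

f'(y) = exp(y)
y_0 = 1.470000: f = -14.350765, f' = 4.349235 → y_1 = 1.470000 - (-14.350765)/(4.349235) = 4.769607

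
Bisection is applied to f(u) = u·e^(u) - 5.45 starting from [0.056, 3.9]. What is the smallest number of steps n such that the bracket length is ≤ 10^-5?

19

Initial width b − a = 3.9 − 0.056 = 3.844000.
After n steps the width is (b−a)/2^n; need (b−a)/2^n ≤ 10^-5.
So n ≥ log₂(3.844000/10^-5) = log₂(384400.0000) ≈ 18.5522.
Hence n = 19.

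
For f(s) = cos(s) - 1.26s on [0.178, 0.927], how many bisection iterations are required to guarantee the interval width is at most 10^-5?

Initial width b − a = 0.927 − 0.178 = 0.749000.
After n steps the width is (b−a)/2^n; need (b−a)/2^n ≤ 10^-5.
So n ≥ log₂(0.749000/10^-5) = log₂(74900.0000) ≈ 16.1927.
Hence n = 17.

17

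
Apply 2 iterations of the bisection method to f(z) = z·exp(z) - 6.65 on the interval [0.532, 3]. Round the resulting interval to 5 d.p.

f(0.532000) = -5.744359, f(3.000000) = 53.606611 (opposite signs)
step 1: m = 1.766000, f(m) = 3.676538 > 0 → root in [0.532000, 1.766000]
step 2: m = 1.149000, f(m) = -3.024863 < 0 → root in [1.149000, 1.766000]

[1.14900, 1.76600]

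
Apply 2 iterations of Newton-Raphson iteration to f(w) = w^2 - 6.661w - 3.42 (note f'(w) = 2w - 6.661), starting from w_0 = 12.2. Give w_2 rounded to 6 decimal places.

w_0 = 12.200000: f = 64.155800, f' = 17.739000 → w_1 = 12.200000 - (64.155800)/(17.739000) = 8.583347
w_1 = 8.583347: f = 13.080176, f' = 10.505695 → w_2 = 8.583347 - (13.080176)/(10.505695) = 7.338292

7.338292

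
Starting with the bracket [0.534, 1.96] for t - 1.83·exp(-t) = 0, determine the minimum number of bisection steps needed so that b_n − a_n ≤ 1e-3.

Initial width b − a = 1.96 − 0.534 = 1.426000.
After n steps the width is (b−a)/2^n; need (b−a)/2^n ≤ 1e-3.
So n ≥ log₂(1.426000/1e-3) = log₂(1426.0000) ≈ 10.4778.
Hence n = 11.

11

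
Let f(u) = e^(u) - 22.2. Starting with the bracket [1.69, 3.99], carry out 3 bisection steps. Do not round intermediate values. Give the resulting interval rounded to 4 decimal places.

[2.8400, 3.1275]

f(1.690000) = -16.780519, f(3.990000) = 31.854889 (opposite signs)
step 1: m = 2.840000, f(m) = -5.084234 < 0 → root in [2.840000, 3.990000]
step 2: m = 3.415000, f(m) = 8.216949 > 0 → root in [2.840000, 3.415000]
step 3: m = 3.127500, f(m) = 0.616866 > 0 → root in [2.840000, 3.127500]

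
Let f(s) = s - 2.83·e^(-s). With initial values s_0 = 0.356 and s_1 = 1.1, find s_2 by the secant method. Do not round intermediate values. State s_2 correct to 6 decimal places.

1.034130

f(s_0) = -1.626338, f(s_1) = 0.157975
s_2 = 1.100000 - (0.157975)·(1.100000 - 0.356000)/(0.157975 - (-1.626338)) = 1.034130; f(s_2) = 0.027964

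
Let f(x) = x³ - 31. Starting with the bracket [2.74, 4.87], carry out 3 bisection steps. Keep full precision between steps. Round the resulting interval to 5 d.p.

f(2.740000) = -10.429176, f(4.870000) = 84.501303 (opposite signs)
step 1: m = 3.805000, f(m) = 24.088885 > 0 → root in [2.740000, 3.805000]
step 2: m = 3.272500, f(m) = 4.046041 > 0 → root in [2.740000, 3.272500]
step 3: m = 3.006250, f(m) = -3.830898 < 0 → root in [3.006250, 3.272500]

[3.00625, 3.27250]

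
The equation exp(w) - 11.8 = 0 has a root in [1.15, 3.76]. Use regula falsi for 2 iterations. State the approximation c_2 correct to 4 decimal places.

f(1.150000) = -8.641807, f(3.760000) = 31.148426
step 1: c = 1.716851, f(c) = -6.233032 < 0 → new bracket [1.716851, 3.760000]
step 2: c = 2.057528, f(c) = -3.973402 < 0 → new bracket [2.057528, 3.760000]

2.0575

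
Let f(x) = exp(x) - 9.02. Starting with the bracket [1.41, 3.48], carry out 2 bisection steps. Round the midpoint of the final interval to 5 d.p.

2.18625

f(1.410000) = -4.924045, f(3.480000) = 23.439722 (opposite signs)
step 1: m = 2.445000, f(m) = 2.510550 > 0 → root in [1.410000, 2.445000]
step 2: m = 1.927500, f(m) = -2.147692 < 0 → root in [1.927500, 2.445000]
Midpoint of [1.927500, 2.445000] = 2.186250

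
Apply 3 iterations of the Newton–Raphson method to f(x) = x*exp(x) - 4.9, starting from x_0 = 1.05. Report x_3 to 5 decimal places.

1.31523

f'(x) = (x+1)*exp(x)
x_0 = 1.050000: f = -1.899466, f' = 5.858185 → x_1 = 1.050000 - (-1.899466)/(5.858185) = 1.374241
x_1 = 1.374241: f = 0.531109, f' = 9.383187 → x_2 = 1.374241 - (0.531109)/(9.383187) = 1.317639
x_2 = 1.317639: f = 0.020848, f' = 8.655443 → x_3 = 1.317639 - (0.020848)/(8.655443) = 1.315231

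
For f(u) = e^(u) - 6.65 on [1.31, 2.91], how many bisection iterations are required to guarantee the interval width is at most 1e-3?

11

Initial width b − a = 2.91 − 1.31 = 1.600000.
After n steps the width is (b−a)/2^n; need (b−a)/2^n ≤ 1e-3.
So n ≥ log₂(1.600000/1e-3) = log₂(1600.0000) ≈ 10.6439.
Hence n = 11.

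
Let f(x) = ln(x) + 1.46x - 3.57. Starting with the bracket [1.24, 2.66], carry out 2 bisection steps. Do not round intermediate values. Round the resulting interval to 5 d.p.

f(1.240000) = -1.544489, f(2.660000) = 1.291926 (opposite signs)
step 1: m = 1.950000, f(m) = -0.055171 < 0 → root in [1.950000, 2.660000]
step 2: m = 2.305000, f(m) = 0.630381 > 0 → root in [1.950000, 2.305000]

[1.95000, 2.30500]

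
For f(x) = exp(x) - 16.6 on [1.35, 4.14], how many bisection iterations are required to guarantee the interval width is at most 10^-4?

15

Initial width b − a = 4.14 − 1.35 = 2.790000.
After n steps the width is (b−a)/2^n; need (b−a)/2^n ≤ 10^-4.
So n ≥ log₂(2.790000/10^-4) = log₂(27900.0000) ≈ 14.7680.
Hence n = 15.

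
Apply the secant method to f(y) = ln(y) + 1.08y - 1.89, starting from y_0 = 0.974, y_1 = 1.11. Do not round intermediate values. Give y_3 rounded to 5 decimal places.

1.42196

Secant update: y_(k+1) = y_k − f(y_k)·(y_k − y_(k-1))/(f(y_k) − f(y_(k-1))).
f(y_0) = -0.864424, f(y_1) = -0.586840
y_2 = 1.110000 - (-0.586840)·(1.110000 - 0.974000)/(-0.586840 - (-0.864424)) = 1.397517; f(y_2) = -0.045984
y_3 = 1.397517 - (-0.045984)·(1.397517 - 1.110000)/(-0.045984 - (-0.586840)) = 1.421962; f(y_3) = -0.002243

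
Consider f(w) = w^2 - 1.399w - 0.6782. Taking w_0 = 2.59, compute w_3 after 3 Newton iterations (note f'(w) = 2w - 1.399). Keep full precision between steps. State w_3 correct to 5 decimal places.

1.78008

w_0 = 2.590000: f = 2.406490, f' = 3.781000 → w_1 = 2.590000 - (2.406490)/(3.781000) = 1.953531
w_1 = 1.953531: f = 0.405093, f' = 2.508062 → w_2 = 1.953531 - (0.405093)/(2.508062) = 1.792014
w_2 = 1.792014: f = 0.026088, f' = 2.185029 → w_3 = 1.792014 - (0.026088)/(2.185029) = 1.780075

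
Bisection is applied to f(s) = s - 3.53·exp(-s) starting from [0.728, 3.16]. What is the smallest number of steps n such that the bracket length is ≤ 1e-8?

28

Initial width b − a = 3.16 − 0.728 = 2.432000.
After n steps the width is (b−a)/2^n; need (b−a)/2^n ≤ 1e-8.
So n ≥ log₂(2.432000/1e-8) = log₂(243200000.0000) ≈ 27.8576.
Hence n = 28.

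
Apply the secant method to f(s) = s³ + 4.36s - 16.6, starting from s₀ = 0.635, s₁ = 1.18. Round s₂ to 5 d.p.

f(s_0) = -13.575352, f(s_1) = -9.812168
s_2 = 1.180000 - (-9.812168)·(1.180000 - 0.635000)/(-9.812168 - (-13.575352)) = 2.601039; f(s_2) = 12.337610

2.60104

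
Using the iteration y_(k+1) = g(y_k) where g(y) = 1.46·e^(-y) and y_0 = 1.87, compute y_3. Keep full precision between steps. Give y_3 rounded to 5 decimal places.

0.45504

y_1 = g(1.870000) = 0.225021
y_2 = g(0.225021) = 1.165810
y_3 = g(1.165810) = 0.455038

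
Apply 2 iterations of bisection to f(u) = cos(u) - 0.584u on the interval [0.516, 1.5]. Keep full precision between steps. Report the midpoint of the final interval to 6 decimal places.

f(0.516000) = 0.568456, f(1.500000) = -0.805263 (opposite signs)
step 1: m = 1.008000, f(m) = -0.055119 < 0 → root in [0.516000, 1.008000]
step 2: m = 0.762000, f(m) = 0.278449 > 0 → root in [0.762000, 1.008000]
Midpoint of [0.762000, 1.008000] = 0.885000

0.885000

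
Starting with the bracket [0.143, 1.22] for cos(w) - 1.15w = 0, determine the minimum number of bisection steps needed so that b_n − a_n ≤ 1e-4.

14

Initial width b − a = 1.22 − 0.143 = 1.077000.
After n steps the width is (b−a)/2^n; need (b−a)/2^n ≤ 1e-4.
So n ≥ log₂(1.077000/1e-4) = log₂(10770.0000) ≈ 13.3947.
Hence n = 14.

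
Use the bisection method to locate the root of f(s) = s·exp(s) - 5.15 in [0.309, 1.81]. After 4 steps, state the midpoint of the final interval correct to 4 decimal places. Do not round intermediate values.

1.3878

f(0.309000) = -4.729123, f(1.810000) = 5.909910 (opposite signs)
step 1: m = 1.059500, f(m) = -2.093419 < 0 → root in [1.059500, 1.810000]
step 2: m = 1.434750, f(m) = 0.873935 > 0 → root in [1.059500, 1.434750]
step 3: m = 1.247125, f(m) = -0.809603 < 0 → root in [1.247125, 1.434750]
step 4: m = 1.340938, f(m) = -0.024098 < 0 → root in [1.340938, 1.434750]
Midpoint of [1.340938, 1.434750] = 1.387844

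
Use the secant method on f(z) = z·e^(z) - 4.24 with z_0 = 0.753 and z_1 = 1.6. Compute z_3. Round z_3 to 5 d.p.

1.20290

f(z_0) = -2.641110, f(z_1) = 3.684852
z_2 = 1.600000 - (3.684852)·(1.600000 - 0.753000)/(3.684852 - (-2.641110)) = 1.106625; f(z_2) = -0.893415
z_3 = 1.106625 - (-0.893415)·(1.106625 - 1.600000)/(-0.893415 - (3.684852)) = 1.202904; f(z_3) = -0.234605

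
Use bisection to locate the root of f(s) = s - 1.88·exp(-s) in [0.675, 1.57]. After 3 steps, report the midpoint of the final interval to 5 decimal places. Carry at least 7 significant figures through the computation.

0.84281

f(0.675000) = -0.282214, f(1.570000) = 1.178875 (opposite signs)
step 1: m = 1.122500, f(m) = 0.510626 > 0 → root in [0.675000, 1.122500]
step 2: m = 0.898750, f(m) = 0.133443 > 0 → root in [0.675000, 0.898750]
step 3: m = 0.786875, f(m) = -0.069024 < 0 → root in [0.786875, 0.898750]
Midpoint of [0.786875, 0.898750] = 0.842812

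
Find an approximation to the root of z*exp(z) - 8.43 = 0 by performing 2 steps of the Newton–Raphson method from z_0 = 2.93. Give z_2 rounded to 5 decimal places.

f'(z) = (z+1)*exp(z)
z_0 = 2.930000: f = 46.441957, f' = 73.599588 → z_1 = 2.930000 - (46.441957)/(73.599588) = 2.298992
z_1 = 2.298992: f = 14.477451, f' = 32.871580 → z_2 = 2.298992 - (14.477451)/(32.871580) = 1.858567

1.85857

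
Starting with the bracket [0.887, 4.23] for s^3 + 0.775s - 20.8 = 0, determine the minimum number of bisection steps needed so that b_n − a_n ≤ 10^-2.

9

Initial width b − a = 4.23 − 0.887 = 3.343000.
After n steps the width is (b−a)/2^n; need (b−a)/2^n ≤ 10^-2.
So n ≥ log₂(3.343000/10^-2) = log₂(334.3000) ≈ 8.3850.
Hence n = 9.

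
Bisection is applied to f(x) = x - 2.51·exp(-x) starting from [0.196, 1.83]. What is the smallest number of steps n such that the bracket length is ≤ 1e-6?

Initial width b − a = 1.83 − 0.196 = 1.634000.
After n steps the width is (b−a)/2^n; need (b−a)/2^n ≤ 1e-6.
So n ≥ log₂(1.634000/1e-6) = log₂(1634000.0000) ≈ 20.6400.
Hence n = 21.

21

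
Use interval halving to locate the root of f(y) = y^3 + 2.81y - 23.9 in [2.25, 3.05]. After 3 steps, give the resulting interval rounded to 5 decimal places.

[2.55000, 2.65000]

f(2.250000) = -6.186875, f(3.050000) = 13.043125 (opposite signs)
step 1: m = 2.650000, f(m) = 2.156125 > 0 → root in [2.250000, 2.650000]
step 2: m = 2.450000, f(m) = -2.309375 < 0 → root in [2.450000, 2.650000]
step 3: m = 2.550000, f(m) = -0.153125 < 0 → root in [2.550000, 2.650000]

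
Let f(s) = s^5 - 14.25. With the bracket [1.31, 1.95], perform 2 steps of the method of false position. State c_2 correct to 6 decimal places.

1.669722

f(1.310000) = -10.392051, f(1.950000) = 13.945062
step 1: c = 1.583283, f(c) = -4.300704 < 0 → new bracket [1.583283, 1.950000]
step 2: c = 1.669722, f(c) = -1.271627 < 0 → new bracket [1.669722, 1.950000]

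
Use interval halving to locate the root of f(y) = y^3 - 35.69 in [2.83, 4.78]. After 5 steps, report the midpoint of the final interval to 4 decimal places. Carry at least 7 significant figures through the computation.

3.2870

f(2.830000) = -13.024813, f(4.780000) = 73.525352 (opposite signs)
step 1: m = 3.805000, f(m) = 19.398885 > 0 → root in [2.830000, 3.805000]
step 2: m = 3.317500, f(m) = 0.821762 > 0 → root in [2.830000, 3.317500]
step 3: m = 3.073750, f(m) = -6.649397 < 0 → root in [3.073750, 3.317500]
step 4: m = 3.195625, f(m) = -3.056216 < 0 → root in [3.195625, 3.317500]
step 5: m = 3.256562, f(m) = -1.153506 < 0 → root in [3.256562, 3.317500]
Midpoint of [3.256562, 3.317500] = 3.287031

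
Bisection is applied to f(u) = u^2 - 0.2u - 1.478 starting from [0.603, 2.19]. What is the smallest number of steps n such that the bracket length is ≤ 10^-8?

28

Initial width b − a = 2.19 − 0.603 = 1.587000.
After n steps the width is (b−a)/2^n; need (b−a)/2^n ≤ 10^-8.
So n ≥ log₂(1.587000/10^-8) = log₂(158700000.0000) ≈ 27.2417.
Hence n = 28.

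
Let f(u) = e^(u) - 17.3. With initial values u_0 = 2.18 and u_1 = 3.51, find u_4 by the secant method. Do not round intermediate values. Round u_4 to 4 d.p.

2.8579

f(u_0) = -8.453694, f(u_1) = 16.148268
u_2 = 3.510000 - (16.148268)·(3.510000 - 2.180000)/(16.148268 - (-8.453694)) = 2.637013; f(u_2) = -3.328593
u_3 = 2.637013 - (-3.328593)·(2.637013 - 3.510000)/(-3.328593 - (16.148268)) = 2.786206; f(u_3) = -1.080629
u_4 = 2.786206 - (-1.080629)·(2.786206 - 2.637013)/(-1.080629 - (-3.328593)) = 2.857926; f(u_4) = 0.125344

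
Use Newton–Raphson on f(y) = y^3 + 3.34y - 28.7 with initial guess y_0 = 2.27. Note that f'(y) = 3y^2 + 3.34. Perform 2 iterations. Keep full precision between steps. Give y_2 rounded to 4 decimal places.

y_0 = 2.270000: f = -9.421117, f' = 18.798700 → y_1 = 2.270000 - (-9.421117)/(18.798700) = 2.771158
y_1 = 2.771158: f = 1.836265, f' = 26.377948 → y_2 = 2.771158 - (1.836265)/(26.377948) = 2.701544

2.7015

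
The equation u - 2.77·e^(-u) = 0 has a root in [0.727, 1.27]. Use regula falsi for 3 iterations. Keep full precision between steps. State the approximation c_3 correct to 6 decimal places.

1.009543

f(0.727000) = -0.611899, f(1.270000) = 0.492096
step 1: c = 1.027962, f(c) = 0.037036 > 0 → new bracket [0.727000, 1.027962]
step 2: c = 1.010786, f(c) = 0.002692 > 0 → new bracket [0.727000, 1.010786]
step 3: c = 1.009543, f(c) = 0.000195 > 0 → new bracket [0.727000, 1.009543]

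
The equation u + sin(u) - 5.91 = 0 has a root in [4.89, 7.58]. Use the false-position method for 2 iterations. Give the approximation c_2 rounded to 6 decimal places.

False-position update: c = (a·f(b) − b·f(a))/(f(b) − f(a)); replace the endpoint whose sign matches f(c).
f(4.890000) = -2.004269, f(7.580000) = 2.632701
step 1: c = 6.052717, f(c) = -0.085717 < 0 → new bracket [6.052717, 7.580000]
step 2: c = 6.100875, f(c) = 0.009573 > 0 → new bracket [6.052717, 6.100875]

6.100875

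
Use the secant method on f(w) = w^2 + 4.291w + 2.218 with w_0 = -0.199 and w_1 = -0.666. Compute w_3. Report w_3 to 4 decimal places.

f(w_0) = 1.403692, f(w_1) = -0.196250
w_2 = -0.666000 - (-0.196250)·(-0.666000 - -0.199000)/(-0.196250 - (1.403692)) = -0.608717; f(w_2) = -0.023470
w_3 = -0.608717 - (-0.023470)·(-0.608717 - -0.666000)/(-0.023470 - (-0.196250)) = -0.600936; f(w_3) = 0.000506

-0.6009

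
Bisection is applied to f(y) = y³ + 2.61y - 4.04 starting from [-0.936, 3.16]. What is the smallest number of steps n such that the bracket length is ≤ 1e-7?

26

Initial width b − a = 3.16 − -0.936 = 4.096000.
After n steps the width is (b−a)/2^n; need (b−a)/2^n ≤ 1e-7.
So n ≥ log₂(4.096000/1e-7) = log₂(40960000.0000) ≈ 25.2877.
Hence n = 26.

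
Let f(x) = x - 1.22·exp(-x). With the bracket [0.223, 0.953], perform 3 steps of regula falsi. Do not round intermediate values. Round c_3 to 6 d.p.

0.642200

f(0.223000) = -0.753140, f(0.953000) = 0.482589
step 1: c = 0.667913, f(c) = 0.042325 > 0 → new bracket [0.223000, 0.667913]
step 2: c = 0.644241, f(c) = 0.003666 > 0 → new bracket [0.223000, 0.644241]
step 3: c = 0.642200, f(c) = 0.000317 > 0 → new bracket [0.223000, 0.642200]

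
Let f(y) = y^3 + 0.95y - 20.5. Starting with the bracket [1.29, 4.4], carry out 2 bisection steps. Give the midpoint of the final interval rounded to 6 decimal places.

f(1.290000) = -17.127811, f(4.400000) = 68.864000 (opposite signs)
step 1: m = 2.845000, f(m) = 5.230251 > 0 → root in [1.290000, 2.845000]
step 2: m = 2.067500, f(m) = -9.698230 < 0 → root in [2.067500, 2.845000]
Midpoint of [2.067500, 2.845000] = 2.456250

2.456250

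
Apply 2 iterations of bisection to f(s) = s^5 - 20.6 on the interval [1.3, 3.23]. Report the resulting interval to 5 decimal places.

f(1.300000) = -16.887070, f(3.230000) = 330.970650 (opposite signs)
step 1: m = 2.265000, f(m) = 39.013007 > 0 → root in [1.300000, 2.265000]
step 2: m = 1.782500, f(m) = -2.605172 < 0 → root in [1.782500, 2.265000]

[1.78250, 2.26500]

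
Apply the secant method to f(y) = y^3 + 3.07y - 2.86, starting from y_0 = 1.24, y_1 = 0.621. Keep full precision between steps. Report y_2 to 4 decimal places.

0.7449

f(y_0) = 2.853424, f(y_1) = -0.714047
y_2 = 0.621000 - (-0.714047)·(0.621000 - 1.240000)/(-0.714047 - (2.853424)) = 0.744896; f(y_2) = -0.159849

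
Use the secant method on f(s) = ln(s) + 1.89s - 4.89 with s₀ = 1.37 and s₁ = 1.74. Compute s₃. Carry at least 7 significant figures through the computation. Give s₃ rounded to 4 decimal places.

Secant update: s_(k+1) = s_k − f(s_k)·(s_k − s_(k-1))/(f(s_k) − f(s_(k-1))).
f(s_0) = -1.985889, f(s_1) = -1.047515
s_2 = 1.740000 - (-1.047515)·(1.740000 - 1.370000)/(-1.047515 - (-1.985889)) = 2.153034; f(s_2) = -0.053888
s_3 = 2.153034 - (-0.053888)·(2.153034 - 1.740000)/(-0.053888 - (-1.047515)) = 2.175434; f(s_3) = -0.001201

2.1754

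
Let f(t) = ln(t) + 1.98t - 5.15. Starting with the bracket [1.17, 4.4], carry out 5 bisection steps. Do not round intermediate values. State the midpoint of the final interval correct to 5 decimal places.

2.22984

f(1.170000) = -2.676396, f(4.400000) = 5.043605 (opposite signs)
step 1: m = 2.785000, f(m) = 1.388548 > 0 → root in [1.170000, 2.785000]
step 2: m = 1.977500, f(m) = -0.552717 < 0 → root in [1.977500, 2.785000]
step 3: m = 2.381250, f(m) = 0.432501 > 0 → root in [1.977500, 2.381250]
step 4: m = 2.179375, f(m) = -0.055799 < 0 → root in [2.179375, 2.381250]
step 5: m = 2.280312, f(m) = 0.189331 > 0 → root in [2.179375, 2.280312]
Midpoint of [2.179375, 2.280312] = 2.229844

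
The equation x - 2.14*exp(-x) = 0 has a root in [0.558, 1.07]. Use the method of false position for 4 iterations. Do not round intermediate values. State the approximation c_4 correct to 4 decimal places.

0.8841

False-position update: c = (a·f(b) − b·f(a))/(f(b) − f(a)); replace the endpoint whose sign matches f(c).
f(0.558000) = -0.666835, f(1.070000) = 0.335962
step 1: c = 0.898467, f(c) = 0.027074 > 0 → new bracket [0.558000, 0.898467]
step 2: c = 0.885184, f(c) = 0.002137 > 0 → new bracket [0.558000, 0.885184]
step 3: c = 0.884138, f(c) = 0.000168 > 0 → new bracket [0.558000, 0.884138]
step 4: c = 0.884056, f(c) = 0.000013 > 0 → new bracket [0.558000, 0.884056]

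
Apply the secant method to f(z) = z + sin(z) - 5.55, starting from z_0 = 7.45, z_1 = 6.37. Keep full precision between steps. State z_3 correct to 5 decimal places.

5.91091

f(z_0) = 2.819503, f(z_1) = 0.906706
z_2 = 6.370000 - (0.906706)·(6.370000 - 7.450000)/(0.906706 - (2.819503)) = 5.858058; f(z_2) = -0.104380
z_3 = 5.858058 - (-0.104380)·(5.858058 - 6.370000)/(-0.104380 - (0.906706)) = 5.910908; f(z_3) = -0.002830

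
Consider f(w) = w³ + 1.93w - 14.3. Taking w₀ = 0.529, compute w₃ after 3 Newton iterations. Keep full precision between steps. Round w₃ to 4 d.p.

2.6378

Newton update: w ← w − f(w)/f'(w).
f'(w) = 3w² + 1.93
w_0 = 0.529000: f = -13.130994, f' = 2.769523 → w_1 = 0.529000 - (-13.130994)/(2.769523) = 5.270248
w_1 = 5.270248: f = 142.255386, f' = 85.256527 → w_2 = 5.270248 - (142.255386)/(85.256527) = 3.601690
w_2 = 3.601690: f = 39.373017, f' = 40.846521 → w_3 = 3.601690 - (39.373017)/(40.846521) = 2.637765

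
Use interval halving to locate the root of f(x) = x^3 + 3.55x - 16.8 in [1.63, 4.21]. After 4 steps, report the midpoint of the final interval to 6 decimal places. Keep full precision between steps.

2.033125

f(1.630000) = -6.682753, f(4.210000) = 72.763961 (opposite signs)
step 1: m = 2.920000, f(m) = 18.463088 > 0 → root in [1.630000, 2.920000]
step 2: m = 2.275000, f(m) = 3.050797 > 0 → root in [1.630000, 2.275000]
step 3: m = 1.952500, f(m) = -2.425195 < 0 → root in [1.952500, 2.275000]
step 4: m = 2.113750, f(m) = 0.147919 > 0 → root in [1.952500, 2.113750]
Midpoint of [1.952500, 2.113750] = 2.033125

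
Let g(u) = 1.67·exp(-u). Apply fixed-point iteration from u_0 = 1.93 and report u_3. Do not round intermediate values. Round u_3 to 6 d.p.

0.450364

u_1 = g(1.930000) = 0.242397
u_2 = g(0.242397) = 1.310523
u_3 = g(1.310523) = 0.450364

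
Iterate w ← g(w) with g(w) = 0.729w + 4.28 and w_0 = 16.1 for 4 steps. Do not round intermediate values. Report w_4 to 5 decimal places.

15.87996

w_1 = g(16.100000) = 16.016900
w_2 = g(16.016900) = 15.956320
w_3 = g(15.956320) = 15.912157
w_4 = g(15.912157) = 15.879963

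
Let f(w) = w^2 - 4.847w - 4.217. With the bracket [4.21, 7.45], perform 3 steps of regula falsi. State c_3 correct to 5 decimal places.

f(4.210000) = -6.898770, f(7.450000) = 15.175350
step 1: c = 5.222589, f(c) = -2.255452 < 0 → new bracket [5.222589, 7.450000]
step 2: c = 5.510804, f(c) = -0.558905 < 0 → new bracket [5.510804, 7.450000]
step 3: c = 5.579687, f(c) = -0.128833 < 0 → new bracket [5.579687, 7.450000]

5.57969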